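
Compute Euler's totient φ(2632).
φ(2632) = 1104

φ is multiplicative, with φ(p^e) = p^e − p^(e−1). Factorise 2632 = 2^3 · 7 · 47. Then
  φ(2632) = (2^3 − 2^2) · (7 − 1) · (47 − 1) = 4 · 6 · 46 = 1104.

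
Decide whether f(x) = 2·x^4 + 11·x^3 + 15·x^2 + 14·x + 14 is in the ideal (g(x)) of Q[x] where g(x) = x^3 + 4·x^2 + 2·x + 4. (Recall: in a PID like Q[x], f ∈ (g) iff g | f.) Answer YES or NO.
In Q[x] the ideal (g) consists of all multiples of g, so f ∈ (g) iff g | f, i.e. iff the remainder of f on division by g is 0. Divide f by g (g is monic, so eliminate the leading term of the running remainder at each step):
  leading term 2·x^4: subtract (2·x)·g(x) = 2·x^4 + 8·x^3 + 4·x^2 + 8·x, leaving 3·x^3 + 11·x^2 + 6·x + 14
  leading term 3·x^3: subtract (3)·g(x) = 3·x^3 + 12·x^2 + 6·x + 12, leaving 2 - x^2
The remainder r(x) = 2 - x^2 ≠ 0 (and deg r < deg g), so g ∤ f, i.e. f ∉ (g).

Final answer: NO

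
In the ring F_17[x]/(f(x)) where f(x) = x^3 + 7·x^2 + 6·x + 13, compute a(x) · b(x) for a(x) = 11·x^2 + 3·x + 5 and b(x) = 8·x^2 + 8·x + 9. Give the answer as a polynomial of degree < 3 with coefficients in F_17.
Multiply as integer polynomials: a · b = 88·x^4 + 112·x^3 + 163·x^2 + 67·x + 45. Reducing coefficients mod 17: a · b ≡ 3·x^4 + 10·x^3 + 10·x^2 + 16·x + 11. Now divide by f(x) = x^3 + 7·x^2 + 6·x + 13 in F_17[x], eliminating the leading term at each step:
  leading term 3·x^4: subtract (3·x)·f(x) = 3·x^4 + 4·x^3 + x^2 + 5·x, leaving 6·x^3 + 9·x^2 + 11·x + 11 (coefficients mod 17)
  leading term 6·x^3: subtract (6)·f(x) = 6·x^3 + 8·x^2 + 2·x + 10, leaving x^2 + 9·x + 1 (coefficients mod 17)
The degree is now < 3, so this is the remainder. Hence a · b ≡ x^2 + 9·x + 1 in F_17[x]/(f).

Final answer: a · b ≡ x^2 + 9·x + 1 (mod f(x))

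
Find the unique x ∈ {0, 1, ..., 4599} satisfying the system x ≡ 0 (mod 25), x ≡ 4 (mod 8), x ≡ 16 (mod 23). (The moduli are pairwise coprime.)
x ≡ 2500 (mod 4600); the representative in [0, 4600) is 2500

The moduli 25, 8, 23 are pairwise coprime, so by the CRT there is a unique solution mod 25·8·23 = 4600.
Solve by successive substitution. Start with x ≡ 0 (mod 25).
  Combine with x ≡ 4 (mod 8): write x = 25·t and require 25·t ≡ 4 (mod 8). Since 25^(−1) ≡ 1 (mod 8) (25 ≡ 1 (mod 8)), t ≡ 1·4 ≡ 4 (mod 8). So x ≡ 25·4 = 100 (mod 200).
  Combine with x ≡ 16 (mod 23): write x = 100 + 200·t and require 100 + 200·t ≡ 16 (mod 23), i.e. 200·t ≡ 16 − 100 ≡ 8 (mod 23). Since 200^(−1) ≡ 13 (mod 23) (200 ≡ 16 (mod 23)), t ≡ 13·8 ≡ 12 (mod 23). So x ≡ 100 + 200·12 = 2500 (mod 4600).
Unique solution in [0, 4600): x = 2500.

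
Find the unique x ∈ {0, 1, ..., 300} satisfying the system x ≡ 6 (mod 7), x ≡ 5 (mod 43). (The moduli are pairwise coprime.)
The moduli 7, 43 are pairwise coprime, so by the CRT there is a unique solution mod 7·43 = 301.
Solve by successive substitution. Start with x ≡ 6 (mod 7).
  Combine with x ≡ 5 (mod 43): write x = 6 + 7·t and require 6 + 7·t ≡ 5 (mod 43), i.e. 7·t ≡ 5 − 6 ≡ 42 (mod 43). Since 7^(−1) ≡ 37 (mod 43), t ≡ 37·42 ≡ 6 (mod 43). So x ≡ 6 + 7·6 = 48 (mod 301).
Unique solution in [0, 301): x = 48.

Final answer: x ≡ 48 (mod 301); the representative in [0, 301) is 48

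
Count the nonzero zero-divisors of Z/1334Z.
In Z/1334Z each nonzero element is either a unit (gcd with 1334 is 1) or a zero-divisor (gcd > 1). The number of units is φ(1334): factorise 1334 = 2 · 23 · 29, so φ(1334) = (2 − 1) · (23 − 1) · (29 − 1) = 1 · 22 · 28 = 616. The nonzero elements number 1334 − 1 = 1333. Hence the nonzero zero-divisors number 1333 − 616 = 717.

Final answer: Z/1334Z has 717 nonzero zero-divisors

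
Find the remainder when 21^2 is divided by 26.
Use repeated squaring. Binary(2) = 10. Walk through the bits of the exponent 2 left-to-right: at each bit after the leading one, square the running value, then multiply by 21 if the bit is 1 (always reducing mod 26):
  bit 1 = 1 (leading): start with 21.
  bit 2 = 0: square 21^2 = 441 ≡ 25 (mod 26).
Final value: 21^2 ≡ 25 (mod 26).

Final answer: 25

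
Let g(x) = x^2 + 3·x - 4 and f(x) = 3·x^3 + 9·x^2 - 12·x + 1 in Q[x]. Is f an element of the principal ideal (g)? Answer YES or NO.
In Q[x] the ideal (g) consists of all multiples of g, so f ∈ (g) iff g | f, i.e. iff the remainder of f on division by g is 0. Divide f by g (g is monic, so eliminate the leading term of the running remainder at each step):
  leading term 3·x^3: subtract (3·x)·g(x) = 3·x^3 + 9·x^2 - 12·x, leaving 1
The remainder r(x) = 1 ≠ 0 (and deg r < deg g), so g ∤ f, i.e. f ∉ (g).

Final answer: NO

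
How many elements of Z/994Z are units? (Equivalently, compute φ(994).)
An element a ∈ Z/994Z is a unit iff gcd(a, 994) = 1, so the number of units is φ(994). φ is multiplicative, with φ(p^e) = p^e − p^(e−1). Factorise 994 = 2 · 7 · 71. Then
  φ(994) = (2 − 1) · (7 − 1) · (71 − 1) = 1 · 6 · 70 = 420.

Final answer: Z/994Z has φ(994) = 420 units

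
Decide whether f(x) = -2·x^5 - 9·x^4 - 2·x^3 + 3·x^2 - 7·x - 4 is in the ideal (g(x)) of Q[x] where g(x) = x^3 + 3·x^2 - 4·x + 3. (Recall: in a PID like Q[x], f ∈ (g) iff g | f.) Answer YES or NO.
NO

In Q[x] the ideal (g) consists of all multiples of g, so f ∈ (g) iff g | f, i.e. iff the remainder of f on division by g is 0. Divide f by g (g is monic, so eliminate the leading term of the running remainder at each step):
  leading term -2·x^5: subtract (-2·x^2)·g(x) = -2·x^5 - 6·x^4 + 8·x^3 - 6·x^2, leaving -3·x^4 - 10·x^3 + 9·x^2 - 7·x - 4
  leading term -3·x^4: subtract (-3·x)·g(x) = -3·x^4 - 9·x^3 + 12·x^2 - 9·x, leaving -x^3 - 3·x^2 + 2·x - 4
  leading term -x^3: subtract (-1)·g(x) = -x^3 - 3·x^2 + 4·x - 3, leaving -2·x - 1
The remainder r(x) = -2·x - 1 ≠ 0 (and deg r < deg g), so g ∤ f, i.e. f ∉ (g).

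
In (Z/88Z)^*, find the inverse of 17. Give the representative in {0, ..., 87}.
17^(−1) ≡ 57 (mod 88)

Apply the extended Euclidean algorithm to (88, 17), tracking rows (r, s, t) with s·88 + t·17 = r. Each division r_prev = q·r_cur + r_new produces the new row as (previous row) − q·(current row):
  row A: (88, 1, 0)   [1·88 + 0·17 = 88]
  row B: (17, 0, 1)   [0·88 + 1·17 = 17]
  88 = 5·17 + 3   → row C = row A − 5·row B = (3, 1, −5)   [check: 1·88 − 5·17 = 3]
  17 = 5·3 + 2   → row D = row B − 5·row C = (2, −5, 26)   [check: −5·88 + 26·17 = 2]
  3 = 1·2 + 1   → row E = row C − 1·row D = (1, 6, −31)   [check: 6·88 − 31·17 = 1]
  2 = 2·1 + 0   → remainder 0, stop. gcd = 1 (last nonzero row E).
The gcd is 1, so 17 is invertible mod 88. The last nonzero row gives 6·88 − 31·17 = 1, so t = −31. So 17^(−1) ≡ −31 ≡ 57 (mod 88). Verify: 17 · 57 = 969 ≡ 1 (mod 88). ✓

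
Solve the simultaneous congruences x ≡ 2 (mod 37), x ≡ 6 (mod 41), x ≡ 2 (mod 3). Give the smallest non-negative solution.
x ≡ 2999 (mod 4551); the representative in [0, 4551) is 2999

The moduli 37, 41, 3 are pairwise coprime, so by the CRT there is a unique solution mod 37·41·3 = 4551.
Solve by successive substitution. Start with x ≡ 2 (mod 37).
  Combine with x ≡ 6 (mod 41): write x = 2 + 37·t and require 2 + 37·t ≡ 6 (mod 41), i.e. 37·t ≡ 6 − 2 ≡ 4 (mod 41). Since 37^(−1) ≡ 10 (mod 41), t ≡ 10·4 ≡ 40 (mod 41). So x ≡ 2 + 37·40 = 1482 (mod 1517).
  Combine with x ≡ 2 (mod 3): write x = 1482 + 1517·t and require 1482 + 1517·t ≡ 2 (mod 3), i.e. 1517·t ≡ 2 − 1482 ≡ 2 (mod 3). Since 1517^(−1) ≡ 2 (mod 3) (1517 ≡ 2 (mod 3)), t ≡ 2·2 ≡ 1 (mod 3). So x ≡ 1482 + 1517·1 = 2999 (mod 4551).
Unique solution in [0, 4551): x = 2999.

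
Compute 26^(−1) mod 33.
26^(−1) ≡ 14 (mod 33)

Apply the extended Euclidean algorithm to (33, 26), tracking rows (r, s, t) with s·33 + t·26 = r. Each division r_prev = q·r_cur + r_new produces the new row as (previous row) − q·(current row):
  row A: (33, 1, 0)   [1·33 + 0·26 = 33]
  row B: (26, 0, 1)   [0·33 + 1·26 = 26]
  33 = 1·26 + 7   → row C = row A − 1·row B = (7, 1, −1)   [check: 1·33 − 1·26 = 7]
  26 = 3·7 + 5   → row D = row B − 3·row C = (5, −3, 4)   [check: −3·33 + 4·26 = 5]
  7 = 1·5 + 2   → row E = row C − 1·row D = (2, 4, −5)   [check: 4·33 − 5·26 = 2]
  5 = 2·2 + 1   → row F = row D − 2·row E = (1, −11, 14)   [check: −11·33 + 14·26 = 1]
  2 = 2·1 + 0   → remainder 0, stop. gcd = 1 (last nonzero row F).
The gcd is 1, so 26 is invertible mod 33. The last nonzero row gives −11·33 + 14·26 = 1, so t = 14. So 26^(−1) ≡ 14 (mod 33). Verify: 26 · 14 = 364 ≡ 1 (mod 33). ✓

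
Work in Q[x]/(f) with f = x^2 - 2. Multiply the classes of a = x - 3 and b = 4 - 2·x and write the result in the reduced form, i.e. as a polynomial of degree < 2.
a · b ≡ 10·x - 16 (mod f(x))

First multiply in Q[x] without reducing: a · b = -2·x^2 + 10·x - 12. Now divide by f(x) = x^2 - 2, eliminating the leading term at each step:
  leading term -2·x^2: subtract (-2)·f(x) = 4 - 2·x^2, leaving 10·x - 16
The degree is now < 2, so this is the remainder. Hence a · b ≡ 10·x - 16 in Q[x]/(f).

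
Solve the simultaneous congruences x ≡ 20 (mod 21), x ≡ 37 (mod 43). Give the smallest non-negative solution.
x ≡ 209 (mod 903); the representative in [0, 903) is 209

The moduli 21, 43 are pairwise coprime, so by the CRT there is a unique solution mod 21·43 = 903.
Solve by successive substitution. Start with x ≡ 20 (mod 21).
  Combine with x ≡ 37 (mod 43): write x = 20 + 21·t and require 20 + 21·t ≡ 37 (mod 43), i.e. 21·t ≡ 37 − 20 ≡ 17 (mod 43). Since 21^(−1) ≡ 41 (mod 43), t ≡ 41·17 ≡ 9 (mod 43). So x ≡ 20 + 21·9 = 209 (mod 903).
Unique solution in [0, 903): x = 209.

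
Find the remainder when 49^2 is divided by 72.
25

Use repeated squaring. Binary(2) = 10. Walk through the bits of the exponent 2 left-to-right: at each bit after the leading one, square the running value, then multiply by 49 if the bit is 1 (always reducing mod 72):
  bit 1 = 1 (leading): start with 49.
  bit 2 = 0: square 49^2 = 2401 ≡ 25 (mod 72).
Final value: 49^2 ≡ 25 (mod 72).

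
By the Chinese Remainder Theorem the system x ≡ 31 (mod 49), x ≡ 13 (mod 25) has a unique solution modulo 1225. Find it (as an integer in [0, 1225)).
The moduli 49, 25 are pairwise coprime, so by the CRT there is a unique solution mod 49·25 = 1225.
Solve by successive substitution. Start with x ≡ 31 (mod 49).
  Combine with x ≡ 13 (mod 25): write x = 31 + 49·t and require 31 + 49·t ≡ 13 (mod 25), i.e. 49·t ≡ 13 − 31 ≡ 7 (mod 25). Since 49^(−1) ≡ 24 (mod 25) (49 ≡ 24 (mod 25)), t ≡ 24·7 ≡ 18 (mod 25). So x ≡ 31 + 49·18 = 913 (mod 1225).
Unique solution in [0, 1225): x = 913.

Final answer: x ≡ 913 (mod 1225); the representative in [0, 1225) is 913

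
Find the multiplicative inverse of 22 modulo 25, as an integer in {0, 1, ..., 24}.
22^(−1) ≡ 8 (mod 25)

Apply the extended Euclidean algorithm to (25, 22), tracking rows (r, s, t) with s·25 + t·22 = r. Each division r_prev = q·r_cur + r_new produces the new row as (previous row) − q·(current row):
  row A: (25, 1, 0)   [1·25 + 0·22 = 25]
  row B: (22, 0, 1)   [0·25 + 1·22 = 22]
  25 = 1·22 + 3   → row C = row A − 1·row B = (3, 1, −1)   [check: 1·25 − 1·22 = 3]
  22 = 7·3 + 1   → row D = row B − 7·row C = (1, −7, 8)   [check: −7·25 + 8·22 = 1]
  3 = 3·1 + 0   → remainder 0, stop. gcd = 1 (last nonzero row D).
The gcd is 1, so 22 is invertible mod 25. The last nonzero row gives −7·25 + 8·22 = 1, so t = 8. So 22^(−1) ≡ 8 (mod 25). Verify: 22 · 8 = 176 ≡ 1 (mod 25). ✓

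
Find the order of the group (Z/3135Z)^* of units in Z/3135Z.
(Z/3135Z)^* consists of the classes a with gcd(a, 3135) = 1, so its order is φ(3135). φ is multiplicative, with φ(p^e) = p^e − p^(e−1). Factorise 3135 = 3 · 5 · 11 · 19. Then
  φ(3135) = (3 − 1) · (5 − 1) · (11 − 1) · (19 − 1) = 2 · 4 · 10 · 18 = 1440.
Thus |(Z/3135Z)^*| = 1440.

Final answer: |(Z/3135Z)^*| = 1440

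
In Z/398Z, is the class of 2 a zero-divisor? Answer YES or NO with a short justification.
YES

gcd(2, 398) = 2 > 1, so 2 is not a unit in Z/398Z. In Z/nZ every nonzero non-unit is a zero-divisor: explicitly, take b = 398/gcd = 199 ≠ 0 (mod 398); then 2·199 = 398 = 1·398, i.e. 2·199 ≡ 0 (mod 398). So 2 is a zero-divisor.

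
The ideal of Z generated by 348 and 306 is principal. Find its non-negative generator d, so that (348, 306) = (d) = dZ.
(348, 306) = (6); d = 6

In the PID Z, (a, b) is generated by gcd(a, b). Compute gcd(348, 306) with the extended Euclidean algorithm, tracking rows (r, s, t) with s·348 + t·306 = r:
  row A: (348, 1, 0)   [1·348 + 0·306 = 348]
  row B: (306, 0, 1)   [0·348 + 1·306 = 306]
  348 = 1·306 + 42   → row C = row A − 1·row B = (42, 1, −1)   [check: 1·348 − 1·306 = 42]
  306 = 7·42 + 12   → row D = row B − 7·row C = (12, −7, 8)   [check: −7·348 + 8·306 = 12]
  42 = 3·12 + 6   → row E = row C − 3·row D = (6, 22, −25)   [check: 22·348 − 25·306 = 6]
  12 = 2·6 + 0   → remainder 0, stop. gcd = 6 (last nonzero row E).
So gcd(348, 306) = 6, with Bézout identity 22·348 − 25·306 = 6. Containment (⊇): the Bézout identity exhibits 6 as an element of (348, 306), giving (6) ⊆ (348, 306). Containment (⊆): since 6 | 348 and 6 | 306 (348 = 6·58, 306 = 6·51), every Z-linear combination of 348 and 306 is divisible by 6, so (348, 306) ⊆ (6). Therefore (348, 306) = (6), d = 6.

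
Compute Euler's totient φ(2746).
φ is multiplicative, with φ(p^e) = p^e − p^(e−1). Factorise 2746 = 2 · 1373. Then
  φ(2746) = (2 − 1) · (1373 − 1) = 1 · 1372 = 1372.

Final answer: φ(2746) = 1372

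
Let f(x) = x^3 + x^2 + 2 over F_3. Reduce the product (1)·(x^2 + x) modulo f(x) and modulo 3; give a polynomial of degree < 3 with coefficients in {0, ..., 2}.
Multiply as integer polynomials: a · b = x^2 + x. Reducing coefficients mod 3: a · b ≡ x^2 + x. This already has degree < 3, so no reduction by f is needed. Hence a · b ≡ x^2 + x in F_3[x]/(f).

Final answer: a · b ≡ x^2 + x (mod f(x))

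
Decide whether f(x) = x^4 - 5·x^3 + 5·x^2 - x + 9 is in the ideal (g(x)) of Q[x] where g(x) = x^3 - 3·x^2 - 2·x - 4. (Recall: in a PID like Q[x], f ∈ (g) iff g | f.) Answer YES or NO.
In Q[x] the ideal (g) consists of all multiples of g, so f ∈ (g) iff g | f, i.e. iff the remainder of f on division by g is 0. Divide f by g (g is monic, so eliminate the leading term of the running remainder at each step):
  leading term x^4: subtract (x)·g(x) = x^4 - 3·x^3 - 2·x^2 - 4·x, leaving -2·x^3 + 7·x^2 + 3·x + 9
  leading term -2·x^3: subtract (-2)·g(x) = -2·x^3 + 6·x^2 + 4·x + 8, leaving x^2 - x + 1
The remainder r(x) = x^2 - x + 1 ≠ 0 (and deg r < deg g), so g ∤ f, i.e. f ∉ (g).

Final answer: NO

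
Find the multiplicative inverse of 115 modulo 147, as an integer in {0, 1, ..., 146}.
Apply the extended Euclidean algorithm to (147, 115), tracking rows (r, s, t) with s·147 + t·115 = r. Each division r_prev = q·r_cur + r_new produces the new row as (previous row) − q·(current row):
  row A: (147, 1, 0)   [1·147 + 0·115 = 147]
  row B: (115, 0, 1)   [0·147 + 1·115 = 115]
  147 = 1·115 + 32   → row C = row A − 1·row B = (32, 1, −1)   [check: 1·147 − 1·115 = 32]
  115 = 3·32 + 19   → row D = row B − 3·row C = (19, −3, 4)   [check: −3·147 + 4·115 = 19]
  32 = 1·19 + 13   → row E = row C − 1·row D = (13, 4, −5)   [check: 4·147 − 5·115 = 13]
  19 = 1·13 + 6   → row F = row D − 1·row E = (6, −7, 9)   [check: −7·147 + 9·115 = 6]
  13 = 2·6 + 1   → row G = row E − 2·row F = (1, 18, −23)   [check: 18·147 − 23·115 = 1]
  6 = 6·1 + 0   → remainder 0, stop. gcd = 1 (last nonzero row G).
The gcd is 1, so 115 is invertible mod 147. The last nonzero row gives 18·147 − 23·115 = 1, so t = −23. So 115^(−1) ≡ −23 ≡ 124 (mod 147). Verify: 115 · 124 = 14260 ≡ 1 (mod 147). ✓

Final answer: 115^(−1) ≡ 124 (mod 147)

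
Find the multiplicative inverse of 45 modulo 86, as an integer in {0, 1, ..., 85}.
45^(−1) ≡ 65 (mod 86)

Apply the extended Euclidean algorithm to (86, 45), tracking rows (r, s, t) with s·86 + t·45 = r. Each division r_prev = q·r_cur + r_new produces the new row as (previous row) − q·(current row):
  row A: (86, 1, 0)   [1·86 + 0·45 = 86]
  row B: (45, 0, 1)   [0·86 + 1·45 = 45]
  86 = 1·45 + 41   → row C = row A − 1·row B = (41, 1, −1)   [check: 1·86 − 1·45 = 41]
  45 = 1·41 + 4   → row D = row B − 1·row C = (4, −1, 2)   [check: −1·86 + 2·45 = 4]
  41 = 10·4 + 1   → row E = row C − 10·row D = (1, 11, −21)   [check: 11·86 − 21·45 = 1]
  4 = 4·1 + 0   → remainder 0, stop. gcd = 1 (last nonzero row E).
The gcd is 1, so 45 is invertible mod 86. The last nonzero row gives 11·86 − 21·45 = 1, so t = −21. So 45^(−1) ≡ −21 ≡ 65 (mod 86). Verify: 45 · 65 = 2925 ≡ 1 (mod 86). ✓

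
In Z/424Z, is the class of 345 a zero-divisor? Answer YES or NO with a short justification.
NO

gcd(345, 424) = 1, so 345 is a unit in Z/424Z (it has a multiplicative inverse). A unit cannot be a zero-divisor: if 345·b ≡ 0 then multiplying both sides by 345^(−1) gives b ≡ 0. So 345 is not a zero-divisor.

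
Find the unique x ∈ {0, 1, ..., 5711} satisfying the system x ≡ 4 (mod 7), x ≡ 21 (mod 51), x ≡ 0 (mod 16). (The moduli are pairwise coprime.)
x ≡ 480 (mod 5712); the representative in [0, 5712) is 480

The moduli 7, 51, 16 are pairwise coprime, so by the CRT there is a unique solution mod 7·51·16 = 5712.
Solve by successive substitution. Start with x ≡ 4 (mod 7).
  Combine with x ≡ 21 (mod 51): write x = 4 + 7·t and require 4 + 7·t ≡ 21 (mod 51), i.e. 7·t ≡ 21 − 4 ≡ 17 (mod 51). Since 7^(−1) ≡ 22 (mod 51), t ≡ 22·17 ≡ 17 (mod 51). So x ≡ 4 + 7·17 = 123 (mod 357).
  Combine with x ≡ 0 (mod 16): write x = 123 + 357·t and require 123 + 357·t ≡ 0 (mod 16), i.e. 357·t ≡ 0 − 123 ≡ 5 (mod 16). Since 357^(−1) ≡ 13 (mod 16) (357 ≡ 5 (mod 16)), t ≡ 13·5 ≡ 1 (mod 16). So x ≡ 123 + 357·1 = 480 (mod 5712).
Unique solution in [0, 5712): x = 480.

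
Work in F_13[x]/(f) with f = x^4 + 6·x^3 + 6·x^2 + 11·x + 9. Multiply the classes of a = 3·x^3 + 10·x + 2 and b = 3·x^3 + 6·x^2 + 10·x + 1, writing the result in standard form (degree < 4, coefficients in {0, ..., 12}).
Multiply as integer polynomials: a · b = 9·x^6 + 18·x^5 + 60·x^4 + 69·x^3 + 112·x^2 + 30·x + 2. Reducing coefficients mod 13: a · b ≡ 9·x^6 + 5·x^5 + 8·x^4 + 4·x^3 + 8·x^2 + 4·x + 2. Now divide by f(x) = x^4 + 6·x^3 + 6·x^2 + 11·x + 9 in F_13[x], eliminating the leading term at each step:
  leading term 9·x^6: subtract (9·x^2)·f(x) = 9·x^6 + 2·x^5 + 2·x^4 + 8·x^3 + 3·x^2, leaving 3·x^5 + 6·x^4 + 9·x^3 + 5·x^2 + 4·x + 2 (coefficients mod 13)
  leading term 3·x^5: subtract (3·x)·f(x) = 3·x^5 + 5·x^4 + 5·x^3 + 7·x^2 + x, leaving x^4 + 4·x^3 + 11·x^2 + 3·x + 2 (coefficients mod 13)
  leading term x^4: subtract (1)·f(x) = x^4 + 6·x^3 + 6·x^2 + 11·x + 9, leaving 11·x^3 + 5·x^2 + 5·x + 6 (coefficients mod 13)
The degree is now < 4, so this is the remainder. Hence a · b ≡ 11·x^3 + 5·x^2 + 5·x + 6 in F_13[x]/(f).

Final answer: a · b ≡ 11·x^3 + 5·x^2 + 5·x + 6 (mod f(x))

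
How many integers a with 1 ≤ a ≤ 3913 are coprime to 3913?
The number of a ∈ {1, ..., 3913} with gcd(a, 3913) = 1 is by definition Euler's totient φ(3913). φ is multiplicative, with φ(p^e) = p^e − p^(e−1). Factorise 3913 = 7 · 13 · 43. Then
  φ(3913) = (7 − 1) · (13 − 1) · (43 − 1) = 6 · 12 · 42 = 3024.
So there are 3024 such integers.

Final answer: 3024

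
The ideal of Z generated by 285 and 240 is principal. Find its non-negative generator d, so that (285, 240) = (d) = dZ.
(285, 240) = (15); d = 15

In the PID Z, (a, b) is generated by gcd(a, b). Compute gcd(285, 240) with the extended Euclidean algorithm, tracking rows (r, s, t) with s·285 + t·240 = r:
  row A: (285, 1, 0)   [1·285 + 0·240 = 285]
  row B: (240, 0, 1)   [0·285 + 1·240 = 240]
  285 = 1·240 + 45   → row C = row A − 1·row B = (45, 1, −1)   [check: 1·285 − 1·240 = 45]
  240 = 5·45 + 15   → row D = row B − 5·row C = (15, −5, 6)   [check: −5·285 + 6·240 = 15]
  45 = 3·15 + 0   → remainder 0, stop. gcd = 15 (last nonzero row D).
So gcd(285, 240) = 15, with Bézout identity −5·285 + 6·240 = 15. Containment (⊇): the Bézout identity exhibits 15 as an element of (285, 240), giving (15) ⊆ (285, 240). Containment (⊆): since 15 | 285 and 15 | 240 (285 = 15·19, 240 = 15·16), every Z-linear combination of 285 and 240 is divisible by 15, so (285, 240) ⊆ (15). Therefore (285, 240) = (15), d = 15.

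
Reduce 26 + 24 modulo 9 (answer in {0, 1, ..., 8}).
Reduce the summands first: 26 ≡ 8, 24 ≡ 6 (mod 9), so 26 + 24 ≡ 8 + 6 (mod 9). 8 + 6 = 14; 14 = 1·9 + 5, so (26 + 24) mod 9 = 5.

Final answer: 5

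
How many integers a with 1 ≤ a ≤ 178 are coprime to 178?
88

The number of a ∈ {1, ..., 178} with gcd(a, 178) = 1 is by definition Euler's totient φ(178). φ is multiplicative, with φ(p^e) = p^e − p^(e−1). Factorise 178 = 2 · 89. Then
  φ(178) = (2 − 1) · (89 − 1) = 1 · 88 = 88.
So there are 88 such integers.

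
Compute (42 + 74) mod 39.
38

Reduce the summands first: 42 ≡ 3, 74 ≡ 35 (mod 39), so 42 + 74 ≡ 3 + 35 (mod 39). 3 + 35 = 38; 38 = 0·39 + 38, so (42 + 74) mod 39 = 38.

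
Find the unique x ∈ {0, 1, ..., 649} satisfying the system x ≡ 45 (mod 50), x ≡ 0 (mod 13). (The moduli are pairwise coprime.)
x ≡ 195 (mod 650); the representative in [0, 650) is 195

The moduli 50, 13 are pairwise coprime, so by the CRT there is a unique solution mod 50·13 = 650.
Solve by successive substitution. Start with x ≡ 45 (mod 50).
  Combine with x ≡ 0 (mod 13): write x = 45 + 50·t and require 45 + 50·t ≡ 0 (mod 13), i.e. 50·t ≡ 0 − 45 ≡ 7 (mod 13). Since 50^(−1) ≡ 6 (mod 13) (50 ≡ 11 (mod 13)), t ≡ 6·7 ≡ 3 (mod 13). So x ≡ 45 + 50·3 = 195 (mod 650).
Unique solution in [0, 650): x = 195.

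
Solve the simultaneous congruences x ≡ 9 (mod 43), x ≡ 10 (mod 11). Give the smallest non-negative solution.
x ≡ 439 (mod 473); the representative in [0, 473) is 439

The moduli 43, 11 are pairwise coprime, so by the CRT there is a unique solution mod 43·11 = 473.
Solve by successive substitution. Start with x ≡ 9 (mod 43).
  Combine with x ≡ 10 (mod 11): write x = 9 + 43·t and require 9 + 43·t ≡ 10 (mod 11), i.e. 43·t ≡ 10 − 9 ≡ 1 (mod 11). Since 43^(−1) ≡ 10 (mod 11) (43 ≡ 10 (mod 11)), t ≡ 10·1 ≡ 10 (mod 11). So x ≡ 9 + 43·10 = 439 (mod 473).
Unique solution in [0, 473): x = 439.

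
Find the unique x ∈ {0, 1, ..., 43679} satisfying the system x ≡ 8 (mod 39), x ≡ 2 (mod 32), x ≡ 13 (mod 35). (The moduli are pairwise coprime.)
x ≡ 5858 (mod 43680); the representative in [0, 43680) is 5858

The moduli 39, 32, 35 are pairwise coprime, so by the CRT there is a unique solution mod 39·32·35 = 43680.
Solve by successive substitution. Start with x ≡ 8 (mod 39).
  Combine with x ≡ 2 (mod 32): write x = 8 + 39·t and require 8 + 39·t ≡ 2 (mod 32), i.e. 39·t ≡ 2 − 8 ≡ 26 (mod 32). Since 39^(−1) ≡ 23 (mod 32) (39 ≡ 7 (mod 32)), t ≡ 23·26 ≡ 22 (mod 32). So x ≡ 8 + 39·22 = 866 (mod 1248).
  Combine with x ≡ 13 (mod 35): write x = 866 + 1248·t and require 866 + 1248·t ≡ 13 (mod 35), i.e. 1248·t ≡ 13 − 866 ≡ 22 (mod 35). Since 1248^(−1) ≡ 32 (mod 35) (1248 ≡ 23 (mod 35)), t ≡ 32·22 ≡ 4 (mod 35). So x ≡ 866 + 1248·4 = 5858 (mod 43680).
Unique solution in [0, 43680): x = 5858.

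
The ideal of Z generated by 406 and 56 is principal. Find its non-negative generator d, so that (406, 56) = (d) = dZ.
(406, 56) = (14); d = 14

In the PID Z, (a, b) is generated by gcd(a, b). Compute gcd(406, 56) with the extended Euclidean algorithm, tracking rows (r, s, t) with s·406 + t·56 = r:
  row A: (406, 1, 0)   [1·406 + 0·56 = 406]
  row B: (56, 0, 1)   [0·406 + 1·56 = 56]
  406 = 7·56 + 14   → row C = row A − 7·row B = (14, 1, −7)   [check: 1·406 − 7·56 = 14]
  56 = 4·14 + 0   → remainder 0, stop. gcd = 14 (last nonzero row C).
So gcd(406, 56) = 14, with Bézout identity 1·406 − 7·56 = 14. Containment (⊇): the Bézout identity exhibits 14 as an element of (406, 56), giving (14) ⊆ (406, 56). Containment (⊆): since 14 | 406 and 14 | 56 (406 = 14·29, 56 = 14·4), every Z-linear combination of 406 and 56 is divisible by 14, so (406, 56) ⊆ (14). Therefore (406, 56) = (14), d = 14.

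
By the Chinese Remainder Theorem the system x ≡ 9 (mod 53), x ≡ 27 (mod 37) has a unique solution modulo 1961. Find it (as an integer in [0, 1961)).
x ≡ 804 (mod 1961); the representative in [0, 1961) is 804

The moduli 53, 37 are pairwise coprime, so by the CRT there is a unique solution mod 53·37 = 1961.
Solve by successive substitution. Start with x ≡ 9 (mod 53).
  Combine with x ≡ 27 (mod 37): write x = 9 + 53·t and require 9 + 53·t ≡ 27 (mod 37), i.e. 53·t ≡ 27 − 9 ≡ 18 (mod 37). Since 53^(−1) ≡ 7 (mod 37) (53 ≡ 16 (mod 37)), t ≡ 7·18 ≡ 15 (mod 37). So x ≡ 9 + 53·15 = 804 (mod 1961).
Unique solution in [0, 1961): x = 804.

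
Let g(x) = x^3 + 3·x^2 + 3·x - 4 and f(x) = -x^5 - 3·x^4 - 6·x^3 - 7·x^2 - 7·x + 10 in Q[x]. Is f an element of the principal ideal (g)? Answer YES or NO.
In Q[x] the ideal (g) consists of all multiples of g, so f ∈ (g) iff g | f, i.e. iff the remainder of f on division by g is 0. Divide f by g (g is monic, so eliminate the leading term of the running remainder at each step):
  leading term -x^5: subtract (-x^2)·g(x) = -x^5 - 3·x^4 - 3·x^3 + 4·x^2, leaving -3·x^3 - 11·x^2 - 7·x + 10
  leading term -3·x^3: subtract (-3)·g(x) = -3·x^3 - 9·x^2 - 9·x + 12, leaving -2·x^2 + 2·x - 2
The remainder r(x) = -2·x^2 + 2·x - 2 ≠ 0 (and deg r < deg g), so g ∤ f, i.e. f ∉ (g).

Final answer: NO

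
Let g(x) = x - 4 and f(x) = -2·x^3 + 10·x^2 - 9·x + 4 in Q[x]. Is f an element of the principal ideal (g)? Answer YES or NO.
In Q[x] the ideal (g) consists of all multiples of g, so f ∈ (g) iff g | f, i.e. iff the remainder of f on division by g is 0. Divide f by g (g is monic, so eliminate the leading term of the running remainder at each step):
  leading term -2·x^3: subtract (-2·x^2)·g(x) = -2·x^3 + 8·x^2, leaving 2·x^2 - 9·x + 4
  leading term 2·x^2: subtract (2·x)·g(x) = 2·x^2 - 8·x, leaving 4 - x
  leading term -x: subtract (-1)·g(x) = 4 - x, leaving 0
The remainder is 0, so f(x) = g(x) · h(x) with h(x) = -2·x^2 + 2·x - 1. Hence g | f, i.e. f ∈ (g).

Final answer: YES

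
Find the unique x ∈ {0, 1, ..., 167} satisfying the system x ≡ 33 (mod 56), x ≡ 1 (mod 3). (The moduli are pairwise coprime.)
The moduli 56, 3 are pairwise coprime, so by the CRT there is a unique solution mod 56·3 = 168.
Solve by successive substitution. Start with x ≡ 33 (mod 56).
  Combine with x ≡ 1 (mod 3): write x = 33 + 56·t and require 33 + 56·t ≡ 1 (mod 3), i.e. 56·t ≡ 1 − 33 ≡ 1 (mod 3). Since 56^(−1) ≡ 2 (mod 3) (56 ≡ 2 (mod 3)), t ≡ 2·1 ≡ 2 (mod 3). So x ≡ 33 + 56·2 = 145 (mod 168).
Unique solution in [0, 168): x = 145.

Final answer: x ≡ 145 (mod 168); the representative in [0, 168) is 145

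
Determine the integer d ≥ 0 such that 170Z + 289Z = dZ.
In the PID Z, (a, b) is generated by gcd(a, b). Compute gcd(289, 170) with the extended Euclidean algorithm, tracking rows (r, s, t) with s·289 + t·170 = r:
  row A: (289, 1, 0)   [1·289 + 0·170 = 289]
  row B: (170, 0, 1)   [0·289 + 1·170 = 170]
  289 = 1·170 + 119   → row C = row A − 1·row B = (119, 1, −1)   [check: 1·289 − 1·170 = 119]
  170 = 1·119 + 51   → row D = row B − 1·row C = (51, −1, 2)   [check: −1·289 + 2·170 = 51]
  119 = 2·51 + 17   → row E = row C − 2·row D = (17, 3, −5)   [check: 3·289 − 5·170 = 17]
  51 = 3·17 + 0   → remainder 0, stop. gcd = 17 (last nonzero row E).
So gcd(170, 289) = 17, with Bézout identity 3·289 − 5·170 = 17. Containment (⊇): the Bézout identity exhibits 17 as an element of (170, 289), giving (17) ⊆ (170, 289). Containment (⊆): since 17 | 170 and 17 | 289 (170 = 17·10, 289 = 17·17), every Z-linear combination of 170 and 289 is divisible by 17, so (170, 289) ⊆ (17). Therefore (170, 289) = (17), d = 17.

Final answer: (170, 289) = (17); d = 17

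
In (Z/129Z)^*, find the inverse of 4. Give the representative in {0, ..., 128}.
4^(−1) ≡ 97 (mod 129)

Apply the extended Euclidean algorithm to (129, 4), tracking rows (r, s, t) with s·129 + t·4 = r. Each division r_prev = q·r_cur + r_new produces the new row as (previous row) − q·(current row):
  row A: (129, 1, 0)   [1·129 + 0·4 = 129]
  row B: (4, 0, 1)   [0·129 + 1·4 = 4]
  129 = 32·4 + 1   → row C = row A − 32·row B = (1, 1, −32)   [check: 1·129 − 32·4 = 1]
  4 = 4·1 + 0   → remainder 0, stop. gcd = 1 (last nonzero row C).
The gcd is 1, so 4 is invertible mod 129. The last nonzero row gives 1·129 − 32·4 = 1, so t = −32. So 4^(−1) ≡ −32 ≡ 97 (mod 129). Verify: 4 · 97 = 388 ≡ 1 (mod 129). ✓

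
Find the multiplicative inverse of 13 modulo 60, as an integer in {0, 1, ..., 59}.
Apply the extended Euclidean algorithm to (60, 13), tracking rows (r, s, t) with s·60 + t·13 = r. Each division r_prev = q·r_cur + r_new produces the new row as (previous row) − q·(current row):
  row A: (60, 1, 0)   [1·60 + 0·13 = 60]
  row B: (13, 0, 1)   [0·60 + 1·13 = 13]
  60 = 4·13 + 8   → row C = row A − 4·row B = (8, 1, −4)   [check: 1·60 − 4·13 = 8]
  13 = 1·8 + 5   → row D = row B − 1·row C = (5, −1, 5)   [check: −1·60 + 5·13 = 5]
  8 = 1·5 + 3   → row E = row C − 1·row D = (3, 2, −9)   [check: 2·60 − 9·13 = 3]
  5 = 1·3 + 2   → row F = row D − 1·row E = (2, −3, 14)   [check: −3·60 + 14·13 = 2]
  3 = 1·2 + 1   → row G = row E − 1·row F = (1, 5, −23)   [check: 5·60 − 23·13 = 1]
  2 = 2·1 + 0   → remainder 0, stop. gcd = 1 (last nonzero row G).
The gcd is 1, so 13 is invertible mod 60. The last nonzero row gives 5·60 − 23·13 = 1, so t = −23. So 13^(−1) ≡ −23 ≡ 37 (mod 60). Verify: 13 · 37 = 481 ≡ 1 (mod 60). ✓

Final answer: 13^(−1) ≡ 37 (mod 60)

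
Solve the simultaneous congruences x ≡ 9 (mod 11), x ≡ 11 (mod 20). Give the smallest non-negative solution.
The moduli 11, 20 are pairwise coprime, so by the CRT there is a unique solution mod 11·20 = 220.
Solve by successive substitution. Start with x ≡ 9 (mod 11).
  Combine with x ≡ 11 (mod 20): write x = 9 + 11·t and require 9 + 11·t ≡ 11 (mod 20), i.e. 11·t ≡ 11 − 9 ≡ 2 (mod 20). Since 11^(−1) ≡ 11 (mod 20), t ≡ 11·2 ≡ 2 (mod 20). So x ≡ 9 + 11·2 = 31 (mod 220).
Unique solution in [0, 220): x = 31.

Final answer: x ≡ 31 (mod 220); the representative in [0, 220) is 31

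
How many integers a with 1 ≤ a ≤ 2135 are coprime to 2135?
1440

The number of a ∈ {1, ..., 2135} with gcd(a, 2135) = 1 is by definition Euler's totient φ(2135). φ is multiplicative, with φ(p^e) = p^e − p^(e−1). Factorise 2135 = 5 · 7 · 61. Then
  φ(2135) = (5 − 1) · (7 − 1) · (61 − 1) = 4 · 6 · 60 = 1440.
So there are 1440 such integers.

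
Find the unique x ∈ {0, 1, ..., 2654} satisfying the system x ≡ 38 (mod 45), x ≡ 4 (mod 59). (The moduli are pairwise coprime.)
The moduli 45, 59 are pairwise coprime, so by the CRT there is a unique solution mod 45·59 = 2655.
Solve by successive substitution. Start with x ≡ 38 (mod 45).
  Combine with x ≡ 4 (mod 59): write x = 38 + 45·t and require 38 + 45·t ≡ 4 (mod 59), i.e. 45·t ≡ 4 − 38 ≡ 25 (mod 59). Since 45^(−1) ≡ 21 (mod 59), t ≡ 21·25 ≡ 53 (mod 59). So x ≡ 38 + 45·53 = 2423 (mod 2655).
Unique solution in [0, 2655): x = 2423.

Final answer: x ≡ 2423 (mod 2655); the representative in [0, 2655) is 2423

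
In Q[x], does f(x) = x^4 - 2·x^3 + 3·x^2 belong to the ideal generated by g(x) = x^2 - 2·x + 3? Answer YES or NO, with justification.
YES

In Q[x] the ideal (g) consists of all multiples of g, so f ∈ (g) iff g | f, i.e. iff the remainder of f on division by g is 0. Divide f by g (g is monic, so eliminate the leading term of the running remainder at each step):
  leading term x^4: subtract (x^2)·g(x) = x^4 - 2·x^3 + 3·x^2, leaving 0
The remainder is 0, so f(x) = g(x) · h(x) with h(x) = x^2. Hence g | f, i.e. f ∈ (g).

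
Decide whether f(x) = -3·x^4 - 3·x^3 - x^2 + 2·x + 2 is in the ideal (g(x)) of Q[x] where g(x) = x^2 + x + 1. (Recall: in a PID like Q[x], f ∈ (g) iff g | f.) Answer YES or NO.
YES

In Q[x] the ideal (g) consists of all multiples of g, so f ∈ (g) iff g | f, i.e. iff the remainder of f on division by g is 0. Divide f by g (g is monic, so eliminate the leading term of the running remainder at each step):
  leading term -3·x^4: subtract (-3·x^2)·g(x) = -3·x^4 - 3·x^3 - 3·x^2, leaving 2·x^2 + 2·x + 2
  leading term 2·x^2: subtract (2)·g(x) = 2·x^2 + 2·x + 2, leaving 0
The remainder is 0, so f(x) = g(x) · h(x) with h(x) = 2 - 3·x^2. Hence g | f, i.e. f ∈ (g).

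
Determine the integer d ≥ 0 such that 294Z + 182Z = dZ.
(294, 182) = (14); d = 14

In the PID Z, (a, b) is generated by gcd(a, b). Compute gcd(294, 182) with the extended Euclidean algorithm, tracking rows (r, s, t) with s·294 + t·182 = r:
  row A: (294, 1, 0)   [1·294 + 0·182 = 294]
  row B: (182, 0, 1)   [0·294 + 1·182 = 182]
  294 = 1·182 + 112   → row C = row A − 1·row B = (112, 1, −1)   [check: 1·294 − 1·182 = 112]
  182 = 1·112 + 70   → row D = row B − 1·row C = (70, −1, 2)   [check: −1·294 + 2·182 = 70]
  112 = 1·70 + 42   → row E = row C − 1·row D = (42, 2, −3)   [check: 2·294 − 3·182 = 42]
  70 = 1·42 + 28   → row F = row D − 1·row E = (28, −3, 5)   [check: −3·294 + 5·182 = 28]
  42 = 1·28 + 14   → row G = row E − 1·row F = (14, 5, −8)   [check: 5·294 − 8·182 = 14]
  28 = 2·14 + 0   → remainder 0, stop. gcd = 14 (last nonzero row G).
So gcd(294, 182) = 14, with Bézout identity 5·294 − 8·182 = 14. Containment (⊇): the Bézout identity exhibits 14 as an element of (294, 182), giving (14) ⊆ (294, 182). Containment (⊆): since 14 | 294 and 14 | 182 (294 = 14·21, 182 = 14·13), every Z-linear combination of 294 and 182 is divisible by 14, so (294, 182) ⊆ (14). Therefore (294, 182) = (14), d = 14.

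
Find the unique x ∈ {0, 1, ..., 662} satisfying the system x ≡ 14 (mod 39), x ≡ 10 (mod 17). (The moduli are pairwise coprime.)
x ≡ 248 (mod 663); the representative in [0, 663) is 248

The moduli 39, 17 are pairwise coprime, so by the CRT there is a unique solution mod 39·17 = 663.
Solve by successive substitution. Start with x ≡ 14 (mod 39).
  Combine with x ≡ 10 (mod 17): write x = 14 + 39·t and require 14 + 39·t ≡ 10 (mod 17), i.e. 39·t ≡ 10 − 14 ≡ 13 (mod 17). Since 39^(−1) ≡ 7 (mod 17) (39 ≡ 5 (mod 17)), t ≡ 7·13 ≡ 6 (mod 17). So x ≡ 14 + 39·6 = 248 (mod 663).
Unique solution in [0, 663): x = 248.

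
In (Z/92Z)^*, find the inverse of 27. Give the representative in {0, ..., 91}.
Apply the extended Euclidean algorithm to (92, 27), tracking rows (r, s, t) with s·92 + t·27 = r. Each division r_prev = q·r_cur + r_new produces the new row as (previous row) − q·(current row):
  row A: (92, 1, 0)   [1·92 + 0·27 = 92]
  row B: (27, 0, 1)   [0·92 + 1·27 = 27]
  92 = 3·27 + 11   → row C = row A − 3·row B = (11, 1, −3)   [check: 1·92 − 3·27 = 11]
  27 = 2·11 + 5   → row D = row B − 2·row C = (5, −2, 7)   [check: −2·92 + 7·27 = 5]
  11 = 2·5 + 1   → row E = row C − 2·row D = (1, 5, −17)   [check: 5·92 − 17·27 = 1]
  5 = 5·1 + 0   → remainder 0, stop. gcd = 1 (last nonzero row E).
The gcd is 1, so 27 is invertible mod 92. The last nonzero row gives 5·92 − 17·27 = 1, so t = −17. So 27^(−1) ≡ −17 ≡ 75 (mod 92). Verify: 27 · 75 = 2025 ≡ 1 (mod 92). ✓

Final answer: 27^(−1) ≡ 75 (mod 92)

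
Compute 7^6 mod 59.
Use repeated squaring. Binary(6) = 110. Walk through the bits of the exponent 6 left-to-right: at each bit after the leading one, square the running value, then multiply by 7 if the bit is 1 (always reducing mod 59):
  bit 1 = 1 (leading): start with 7.
  bit 2 = 1: square 7^2 = 49; bit is 1, so multiply 49·7 = 343 ≡ 48 (mod 59).
  bit 3 = 0: square 48^2 = 2304 ≡ 3 (mod 59).
Final value: 7^6 ≡ 3 (mod 59).

Final answer: 3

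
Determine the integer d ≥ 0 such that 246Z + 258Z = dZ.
(246, 258) = (6); d = 6

In the PID Z, (a, b) is generated by gcd(a, b). Compute gcd(258, 246) with the extended Euclidean algorithm, tracking rows (r, s, t) with s·258 + t·246 = r:
  row A: (258, 1, 0)   [1·258 + 0·246 = 258]
  row B: (246, 0, 1)   [0·258 + 1·246 = 246]
  258 = 1·246 + 12   → row C = row A − 1·row B = (12, 1, −1)   [check: 1·258 − 1·246 = 12]
  246 = 20·12 + 6   → row D = row B − 20·row C = (6, −20, 21)   [check: −20·258 + 21·246 = 6]
  12 = 2·6 + 0   → remainder 0, stop. gcd = 6 (last nonzero row D).
So gcd(246, 258) = 6, with Bézout identity −20·258 + 21·246 = 6. Containment (⊇): the Bézout identity exhibits 6 as an element of (246, 258), giving (6) ⊆ (246, 258). Containment (⊆): since 6 | 246 and 6 | 258 (246 = 6·41, 258 = 6·43), every Z-linear combination of 246 and 258 is divisible by 6, so (246, 258) ⊆ (6). Therefore (246, 258) = (6), d = 6.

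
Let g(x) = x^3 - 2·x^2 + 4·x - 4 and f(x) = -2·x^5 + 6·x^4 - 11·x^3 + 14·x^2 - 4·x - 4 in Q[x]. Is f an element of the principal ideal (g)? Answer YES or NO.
In Q[x] the ideal (g) consists of all multiples of g, so f ∈ (g) iff g | f, i.e. iff the remainder of f on division by g is 0. Divide f by g (g is monic, so eliminate the leading term of the running remainder at each step):
  leading term -2·x^5: subtract (-2·x^2)·g(x) = -2·x^5 + 4·x^4 - 8·x^3 + 8·x^2, leaving 2·x^4 - 3·x^3 + 6·x^2 - 4·x - 4
  leading term 2·x^4: subtract (2·x)·g(x) = 2·x^4 - 4·x^3 + 8·x^2 - 8·x, leaving x^3 - 2·x^2 + 4·x - 4
  leading term x^3: subtract (1)·g(x) = x^3 - 2·x^2 + 4·x - 4, leaving 0
The remainder is 0, so f(x) = g(x) · h(x) with h(x) = -2·x^2 + 2·x + 1. Hence g | f, i.e. f ∈ (g).

Final answer: YES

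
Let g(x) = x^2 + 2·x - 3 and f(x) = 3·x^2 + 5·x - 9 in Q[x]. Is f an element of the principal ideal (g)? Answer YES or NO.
NO

In Q[x] the ideal (g) consists of all multiples of g, so f ∈ (g) iff g | f, i.e. iff the remainder of f on division by g is 0. Divide f by g (g is monic, so eliminate the leading term of the running remainder at each step):
  leading term 3·x^2: subtract (3)·g(x) = 3·x^2 + 6·x - 9, leaving -x
The remainder r(x) = -x ≠ 0 (and deg r < deg g), so g ∤ f, i.e. f ∉ (g).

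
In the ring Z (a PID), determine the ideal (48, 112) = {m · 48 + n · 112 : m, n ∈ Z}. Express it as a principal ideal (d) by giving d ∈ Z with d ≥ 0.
(48, 112) = (16); d = 16

In the PID Z, (a, b) is generated by gcd(a, b). Compute gcd(112, 48) with the extended Euclidean algorithm, tracking rows (r, s, t) with s·112 + t·48 = r:
  row A: (112, 1, 0)   [1·112 + 0·48 = 112]
  row B: (48, 0, 1)   [0·112 + 1·48 = 48]
  112 = 2·48 + 16   → row C = row A − 2·row B = (16, 1, −2)   [check: 1·112 − 2·48 = 16]
  48 = 3·16 + 0   → remainder 0, stop. gcd = 16 (last nonzero row C).
So gcd(48, 112) = 16, with Bézout identity 1·112 − 2·48 = 16. Containment (⊇): the Bézout identity exhibits 16 as an element of (48, 112), giving (16) ⊆ (48, 112). Containment (⊆): since 16 | 48 and 16 | 112 (48 = 16·3, 112 = 16·7), every Z-linear combination of 48 and 112 is divisible by 16, so (48, 112) ⊆ (16). Therefore (48, 112) = (16), d = 16.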